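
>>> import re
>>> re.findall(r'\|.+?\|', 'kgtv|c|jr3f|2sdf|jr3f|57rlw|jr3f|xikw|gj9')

['|c|', '|2sdf|', '|57rlw|', '|xikw|']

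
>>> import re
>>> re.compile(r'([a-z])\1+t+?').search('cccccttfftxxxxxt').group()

'ccccct'

A backreference is literal: `\1` must see the identical characters the first group matched.
`re.search` scans for the first position where the pattern succeeds.
The match spans [0:6] → 'ccccct'.
Captured: group 1 = 'c'.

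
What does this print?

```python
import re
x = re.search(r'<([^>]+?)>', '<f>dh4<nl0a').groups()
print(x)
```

Unlike `match`, `search` isn't anchored — it looks for the pattern anywhere in the string.
The match spans [0:3] → '<f>'.
Captured: group 1 = 'f'.

('f',)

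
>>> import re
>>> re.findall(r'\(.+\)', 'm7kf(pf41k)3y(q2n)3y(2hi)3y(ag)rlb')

['(pf41k)3y(q2n)3y(2hi)3y(ag)']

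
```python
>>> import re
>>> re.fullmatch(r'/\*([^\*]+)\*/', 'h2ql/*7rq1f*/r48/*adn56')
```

`re.fullmatch` is like wrapping the pattern in `^…$` (in single-line mode).
Here the pattern can't cover the whole string, so the call returns None.

None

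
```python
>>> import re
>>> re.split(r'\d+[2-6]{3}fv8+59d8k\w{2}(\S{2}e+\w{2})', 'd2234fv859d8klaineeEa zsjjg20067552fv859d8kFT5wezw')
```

Pattern: one or more of a digit, then exactly 3 of a character in [2-6], then the literal 'fv'; then one or more of a literal '8'; then the literal '59d', then the literal '8k', then exactly 2 of a word character; then exactly 2 of a non-whitespace character, then one or more of a literal 'e', then exactly 2 of a word character (captured).
Matches to split on: at [1:21] → '2234fv859d8klaineeEa'; at [27:50] → '20067552fv859d8kFT5wezw'.
With a capturing group present, the delimiter's captured portion is kept in the result list.

['d', 'ineeEa', ' zsjjg', '5wezw', '']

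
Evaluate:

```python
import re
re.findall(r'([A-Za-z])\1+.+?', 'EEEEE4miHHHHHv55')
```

`\1` is not a pattern — it's the concrete string captured by group 1, re-applied verbatim.
Scanning left to right: at [0:6] match 'EEEEE4', group 1 = 'E'; at [8:14] match 'HHHHHv', group 1 = 'H'.
Because there's exactly one group, `findall` drops the full match and keeps group 1 from each hit.

['E', 'H']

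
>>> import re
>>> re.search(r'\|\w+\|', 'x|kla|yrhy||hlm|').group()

'|kla|'

`search` walks the string left to right and returns the first match it finds.
The match spans [1:6] → '|kla|'.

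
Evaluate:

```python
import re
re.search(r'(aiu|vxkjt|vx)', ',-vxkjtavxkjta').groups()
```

('vxkjt',)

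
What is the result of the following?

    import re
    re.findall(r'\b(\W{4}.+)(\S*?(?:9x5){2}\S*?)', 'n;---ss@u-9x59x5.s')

[(';---ss@u-', '9x59x5')]

With the lazy modifier that quantifier settles for the fewest repetitions that let the rest of the pattern succeed (the atoms after it are unaffected and can still be greedy).
2 groups means the one result is a tuple of 2 captured strings — 1 here.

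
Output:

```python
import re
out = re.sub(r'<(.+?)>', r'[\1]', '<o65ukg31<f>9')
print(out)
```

[o65ukg31<f]9

The replacement refers to a captured group, so each match is rewritten using its own captured text.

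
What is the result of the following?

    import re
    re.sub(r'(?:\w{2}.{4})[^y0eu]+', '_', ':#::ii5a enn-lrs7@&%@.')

':#::_'

Every occurrence is swapped for '_'.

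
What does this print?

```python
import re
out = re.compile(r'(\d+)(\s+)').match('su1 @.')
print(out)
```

None

This matches one or more of a digit (captured); then one or more of whitespace (captured).
`re.match` won't scan ahead — the pattern has to work from the very first character.
Here the string doesn't start with a match, so the call returns None.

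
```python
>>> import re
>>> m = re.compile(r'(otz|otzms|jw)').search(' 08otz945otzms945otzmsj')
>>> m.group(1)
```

'otz'

The match spans [3:6] → 'otz'.
Captured: group 1 = 'otz'.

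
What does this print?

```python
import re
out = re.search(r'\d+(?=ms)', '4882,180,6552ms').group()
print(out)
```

The lookaround is zero-width — it requires the adjacent text to match without consuming it, so the asserted text isn't part of the match.
`re.search` scans for the first position where the pattern succeeds.
The match spans [9:13] → '6552'.

6552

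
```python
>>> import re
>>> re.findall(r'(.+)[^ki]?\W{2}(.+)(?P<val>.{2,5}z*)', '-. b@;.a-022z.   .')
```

[('-. b@;.a-022z', ' ', ' .')]

3 groups means the one result is a tuple of 3 captured strings — 1 here.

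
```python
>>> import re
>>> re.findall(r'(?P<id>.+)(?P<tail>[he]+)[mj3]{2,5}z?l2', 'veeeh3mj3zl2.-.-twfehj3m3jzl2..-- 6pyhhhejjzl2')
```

Pattern: one or more of any character (captured as 'id'); then one or more of one of [he] (captured as 'tail'); then 2 to 5 of one of [mj3], then optionally a literal 'z', then the literal 'l2'.
Scanning left to right: at [0:46] match 'veeeh3mj3zl2.-.-twfehj3m3jzl2..-- 6pyhhhejjzl2', groups = ('veeeh3mj3zl2.-.-twfehj3m3jzl2..-- 6pyhhh', 'e').
Multiple groups make `findall` return tuples — one 2-tuple for the one match.

[('veeeh3mj3zl2.-.-twfehj3m3jzl2..-- 6pyhhh', 'e')]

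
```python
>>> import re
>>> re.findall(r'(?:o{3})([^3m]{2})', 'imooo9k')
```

This matches exactly 3 of a literal 'o' (non-capturing group); then exactly 2 of any character except [3m] (captured).
Walking the string: at [2:7] match 'ooo9k', group 1 = '9k'.
`findall` collects group 1 from the one match (1 total).

['9k']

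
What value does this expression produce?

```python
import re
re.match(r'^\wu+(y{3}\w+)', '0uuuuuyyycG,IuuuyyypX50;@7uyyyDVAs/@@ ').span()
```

(0, 11)

`re.match` won't scan ahead — the pattern has to work from the very first character.
The match spans [0:11] → '0uuuuuyyycG'.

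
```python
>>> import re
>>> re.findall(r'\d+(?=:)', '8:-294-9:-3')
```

['8', '9']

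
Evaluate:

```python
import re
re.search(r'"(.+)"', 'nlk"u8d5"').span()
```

The match spans [3:9] → '"u8d5"'.

(3, 9)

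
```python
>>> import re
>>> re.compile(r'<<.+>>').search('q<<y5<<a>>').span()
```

`re.search` scans for the first position where the pattern succeeds.
The match spans [1:10] → '<<y5<<a>>'.

(1, 10)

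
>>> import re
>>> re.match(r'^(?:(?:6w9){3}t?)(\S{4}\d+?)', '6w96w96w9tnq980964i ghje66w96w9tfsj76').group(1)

'nq980'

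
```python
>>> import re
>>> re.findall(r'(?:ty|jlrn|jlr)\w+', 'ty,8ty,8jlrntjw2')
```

Matches: at [8:16] → 'jlrntjw2'.
Since nothing is captured, `findall` lists the 1 matched substring directly.

['jlrntjw2']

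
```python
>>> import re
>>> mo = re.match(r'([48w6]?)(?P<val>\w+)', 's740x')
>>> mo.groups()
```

('', 's740x')

This matches optionally one of [48w6] (captured); then one or more of a word character (captured as 'val').
`match` is anchored at position 0; if the pattern doesn't fit there, it returns None.
The match spans [0:5] → 's740x'.
Captured: group 1 = '', group 2 = 's740x'.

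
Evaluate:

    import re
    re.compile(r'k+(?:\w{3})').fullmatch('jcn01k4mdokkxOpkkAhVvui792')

`fullmatch` succeeds only if the pattern covers the string from start to end.
Here there's no way to consume every character, so the call returns None.

None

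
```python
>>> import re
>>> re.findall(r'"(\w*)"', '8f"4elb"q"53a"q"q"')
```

Matches: at [2:8] match '"4elb"', group 1 = '4elb'; at [9:14] match '"53a"', group 1 = '53a'; at [15:18] match '"q"', group 1 = 'q'.
One capturing group, so `findall` returns just the captured substring from each match — 3 in all.

['4elb', '53a', 'q']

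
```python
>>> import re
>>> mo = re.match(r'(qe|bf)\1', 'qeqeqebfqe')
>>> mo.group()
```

`\1` has to match the exact text group 1 already captured.
With `match`, the pattern is implicitly anchored at the beginning.
The match spans [0:4] → 'qeqe'.
Captured: group 1 = 'qe'.

'qeqe'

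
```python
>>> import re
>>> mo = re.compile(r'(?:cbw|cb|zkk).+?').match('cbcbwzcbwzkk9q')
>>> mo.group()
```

'cbc'

With `match`, the pattern is implicitly anchored at the beginning.
The match spans [0:3] → 'cbc'.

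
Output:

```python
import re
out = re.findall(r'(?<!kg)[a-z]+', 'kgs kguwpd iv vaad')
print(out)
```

['kgs', 'kguwpd', 'iv', 'vaad']

A negative assertion filters positions out without eating any characters.
Scanning left to right: at [0:3] → 'kgs'; at [4:10] → 'kguwpd'; at [11:13] → 'iv'; at [14:18] → 'vaad'.
No capturing groups, so `findall` returns the 4 full match strings.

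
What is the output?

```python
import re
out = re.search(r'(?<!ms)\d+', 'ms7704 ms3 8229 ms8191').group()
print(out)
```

704

Because the assertion is negative and zero-width, positions next to the forbidden text are skipped.
`re.search` scans for the first position where the pattern succeeds.
The match spans [3:6] → '704'.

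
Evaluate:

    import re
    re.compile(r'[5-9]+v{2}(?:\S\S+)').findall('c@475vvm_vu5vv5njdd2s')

['75vvm_vu5vv5njdd2s']

The pattern matches one or more of a character in [5-9], then exactly 2 of the literal 'v'; then a non-whitespace character, then one or more of a non-whitespace character (non-capturing group).
Since nothing is captured, `findall` lists the 1 matched substring directly.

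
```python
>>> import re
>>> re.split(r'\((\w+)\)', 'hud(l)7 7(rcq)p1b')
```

Matches to split on: at [3:6] → '(l)'; at [9:14] → '(rcq)'.
`re.split` interleaves the captured-group text with the surrounding fragments.

['hud', 'l', '7 7', 'rcq', 'p1b']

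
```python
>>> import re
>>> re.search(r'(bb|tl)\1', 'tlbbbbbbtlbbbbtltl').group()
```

The backreference `\1` re-matches whatever the first group consumed, character for character.
The match spans [2:6] → 'bbbb'.

'bbbb'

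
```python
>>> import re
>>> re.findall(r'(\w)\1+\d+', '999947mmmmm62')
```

['9', 'm']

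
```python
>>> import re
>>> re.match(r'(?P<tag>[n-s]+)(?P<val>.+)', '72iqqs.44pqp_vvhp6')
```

`match` is anchored at position 0; if the pattern doesn't fit there, it returns None.
Here position 0 doesn't satisfy it, so the call returns None.

None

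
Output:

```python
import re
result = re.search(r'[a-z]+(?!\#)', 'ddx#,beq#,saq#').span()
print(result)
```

(0, 2)

The negative lookaround is zero-width — it rules out positions where the adjacent text would match, without consuming anything.
`search` walks the string left to right and returns the first match it finds.
The match spans [0:2] → 'dd'.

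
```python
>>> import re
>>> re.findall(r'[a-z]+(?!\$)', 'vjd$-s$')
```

`(?!…)`/`(?<!…)` only lets a position through if the neighbouring text does NOT match; no characters are consumed.
Since nothing is captured, `findall` lists the 1 matched substring directly.

['vj']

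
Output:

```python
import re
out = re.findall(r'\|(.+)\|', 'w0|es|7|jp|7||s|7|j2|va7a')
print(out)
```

Matches: at [2:21] match '|es|7|jp|7||s|7|j2|', group 1 = 'es|7|jp|7||s|7|j2'.
`findall` collects group 1 from the one match (1 total).

['es|7|jp|7||s|7|j2']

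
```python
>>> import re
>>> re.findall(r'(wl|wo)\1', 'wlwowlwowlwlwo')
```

['wl']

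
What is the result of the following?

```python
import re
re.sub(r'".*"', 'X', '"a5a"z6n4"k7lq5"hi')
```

'Xhi'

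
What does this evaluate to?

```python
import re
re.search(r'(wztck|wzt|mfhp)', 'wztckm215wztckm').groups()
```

('wztck',)

The match spans [0:5] → 'wztck'.
Captured: group 1 = 'wztck'.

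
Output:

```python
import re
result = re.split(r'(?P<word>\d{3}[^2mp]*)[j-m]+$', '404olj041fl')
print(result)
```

The pattern matches exactly 3 of a digit, then zero or more of any character except [2mp] (captured as 'word'); then one or more of a character in [j-m]; then anchored at the end.
Matches to split on: at [0:11] → '404olj041fl'.
With a capturing group present, the delimiter's captured portion is kept in the result list.

['', '404olj041f', '']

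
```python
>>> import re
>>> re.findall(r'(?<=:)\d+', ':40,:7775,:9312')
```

['40', '7775', '9312']

Because the assertion is zero-width, the text it checks is not consumed and won't appear in the result.
Matches: at [1:3] → '40'; at [5:9] → '7775'; at [11:15] → '9312'.
`findall` yields the raw match text (3 of them) because the pattern has no groups.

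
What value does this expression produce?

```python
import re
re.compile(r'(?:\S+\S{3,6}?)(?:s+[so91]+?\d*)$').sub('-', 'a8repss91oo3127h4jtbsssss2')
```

The pattern matches one or more of a non-whitespace character, then 3 to 6 of a non-whitespace character (lazy) (non-capturing group); then one or more of the literal 's', then one or more of one of [so91] (lazy), then zero or more of a digit (non-capturing group); then anchored at the end.
Matches: at [0:26] → 'a8repss91oo3127h4jtbsssss2'.
Every occurrence is swapped for '-'.

'-'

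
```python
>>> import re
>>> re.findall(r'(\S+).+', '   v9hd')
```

One capturing group, so `findall` returns just the captured substring from the one match — 1 in all.

['v9h']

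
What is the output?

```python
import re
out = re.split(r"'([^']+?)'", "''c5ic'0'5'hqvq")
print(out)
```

["'", 'c5ic', '0', '5', 'hqvq']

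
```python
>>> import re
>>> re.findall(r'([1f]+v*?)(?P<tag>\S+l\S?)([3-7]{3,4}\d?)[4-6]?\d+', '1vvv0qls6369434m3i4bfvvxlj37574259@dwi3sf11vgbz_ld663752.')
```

A non-greedy quantifier consumes as few characters as it can — just enough that the remainder of the pattern still matches from where it stops; whatever follows it matches normally.
Multiple groups make `findall` return tuples — one 3-tuple for the one match.

[('1', 'vvv0qls6369434m3i4bfvvxlj37574259@dwi3sf11vgbz_ld', '66375')]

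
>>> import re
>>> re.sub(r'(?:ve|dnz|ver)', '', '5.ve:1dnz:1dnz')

'5.:1:1'

Matches: at [2:4] → 've'; at [6:9] → 'dnz'; at [11:14] → 'dnz'.
Each match is replaced by ''.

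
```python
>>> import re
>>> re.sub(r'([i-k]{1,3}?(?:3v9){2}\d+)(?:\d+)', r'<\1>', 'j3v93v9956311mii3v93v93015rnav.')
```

The pattern matches 1 to 3 of a character in [i-k] (lazy), then the literal '3v9' repeated 2 times, then one or more of a digit (captured); then one or more of a digit (non-capturing group).
The replacement refers to a captured group, so each match is rewritten using its own captured text.

'<j3v93v995631>m<ii3v93v9301>rnav.'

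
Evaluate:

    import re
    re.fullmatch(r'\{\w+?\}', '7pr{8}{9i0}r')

None

`re.fullmatch` requires the pattern to consume the entire string.
Here the pattern can't cover the whole string, so the call returns None.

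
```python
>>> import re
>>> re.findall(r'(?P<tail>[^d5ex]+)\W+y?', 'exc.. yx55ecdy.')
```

['c..', 'y']

The pattern matches one or more of any character except [d5ex] (captured as 'tail'); then one or more of a non-word character, then optionally the literal 'y'.
With a single group, `findall` returns only what that group captured — 2 items.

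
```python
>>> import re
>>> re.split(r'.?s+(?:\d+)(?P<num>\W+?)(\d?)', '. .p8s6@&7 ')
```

This matches optionally any character, then one or more of the literal 's'; then one or more of a digit (non-capturing group); then one or more of a non-word character (lazy) (captured as 'num'); then optionally a digit (captured).
Because the quantifier is non-greedy, it stops expanding at the earliest point where the rest of the pattern can succeed.
Matches to split on: at [4:8] → '8s6@'.
With a capturing group present, the delimiter's captured portion is kept in the result list.

['. .p', '@', '', '&7 ']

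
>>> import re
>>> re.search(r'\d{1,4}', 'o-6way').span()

(2, 3)

Pattern: 1 to 4 of a digit.
`re.search` tries every starting position until one works.
The match spans [2:3] → '6'.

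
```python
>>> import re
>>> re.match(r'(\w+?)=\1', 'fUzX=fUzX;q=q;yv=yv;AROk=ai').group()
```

'fUzX=fUzX'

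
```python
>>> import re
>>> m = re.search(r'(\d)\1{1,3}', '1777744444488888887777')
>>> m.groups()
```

After group 1 captures some text, `\1` only succeeds where that same text appears again.
Unlike `match`, `search` isn't anchored — it looks for the pattern anywhere in the string.
The match spans [1:5] → '7777'.
Captured: group 1 = '7'.

('7',)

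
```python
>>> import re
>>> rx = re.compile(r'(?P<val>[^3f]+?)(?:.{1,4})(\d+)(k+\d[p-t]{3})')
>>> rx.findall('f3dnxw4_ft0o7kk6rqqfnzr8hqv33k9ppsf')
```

The `?` after the quantifier makes it lazy — it takes as little as possible before letting the rest of the pattern try.
`findall` packs the 3 group values into a tuple for every match.

[('dnxw4_', '7', 'kk6rqq'), ('nzr', '33', 'k9pps')]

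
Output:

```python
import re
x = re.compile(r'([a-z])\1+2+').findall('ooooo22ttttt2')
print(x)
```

After group 1 captures some text, `\1` only succeeds where that same text appears again.
Because there's exactly one group, `findall` drops the full match and keeps group 1 from each hit.

['o', 't']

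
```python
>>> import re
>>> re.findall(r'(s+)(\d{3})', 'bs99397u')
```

[('s', '993')]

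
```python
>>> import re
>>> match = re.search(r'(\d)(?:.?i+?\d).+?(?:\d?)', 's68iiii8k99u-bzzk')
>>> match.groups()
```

('6',)

This matches a digit (captured); then optionally any character, then one or more of the literal 'i' (lazy), then a digit (non-capturing group); then one or more of any character (lazy); then optionally a digit (non-capturing group).
With the lazy modifier that quantifier settles for the fewest repetitions that let the rest of the pattern succeed (the atoms after it are unaffected and can still be greedy).
`search` walks the string left to right and returns the first match it finds.
The match spans [1:10] → '68iiii8k9'.
Captured: group 1 = '6'.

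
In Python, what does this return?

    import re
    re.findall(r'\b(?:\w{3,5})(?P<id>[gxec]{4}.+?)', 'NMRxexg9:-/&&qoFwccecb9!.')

['xexg9', 'ccecb']

This matches a word boundary (`\b`, zero-width); then 3 to 5 of a word character (non-capturing group); then exactly 4 of one of [gxec], then one or more of any character (lazy) (captured as 'id').
A non-greedy quantifier consumes as few characters as it can — just enough that the remainder of the pattern still matches from where it stops; whatever follows it matches normally.
Scanning left to right: at [0:8] match 'NMRxexg9', group 1 = 'xexg9'; at [13:22] match 'qoFwccecb', group 1 = 'ccecb'.
`findall` collects group 1 from each match (2 total).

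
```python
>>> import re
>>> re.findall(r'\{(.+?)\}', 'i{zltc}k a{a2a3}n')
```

['zltc', 'a2a3']

Because the quantifier is non-greedy, it stops expanding at the earliest point where the rest of the pattern can succeed.
Because there's exactly one group, `findall` drops the full match and keeps group 1 from each hit.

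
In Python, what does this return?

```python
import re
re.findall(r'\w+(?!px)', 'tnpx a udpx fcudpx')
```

['tnpx', 'a', 'udpx', 'fcudpx']

`(?!…)`/`(?<!…)` only lets a position through if the neighbouring text does NOT match; no characters are consumed.
Walking the string: at [0:4] → 'tnpx'; at [5:6] → 'a'; at [7:11] → 'udpx'; at [12:18] → 'fcudpx'.
No capturing groups, so `findall` returns the 4 full match strings.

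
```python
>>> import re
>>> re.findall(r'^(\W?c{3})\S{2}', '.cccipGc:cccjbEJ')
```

This matches anchored at the start of the string; then optionally a non-word character, then exactly 3 of a literal 'c' (captured); then exactly 2 of a non-whitespace character.
Matches: at [0:6] match '.cccip', group 1 = '.ccc'.
One capturing group, so `findall` returns just the captured substring from the one match — 1 in all.

['.ccc']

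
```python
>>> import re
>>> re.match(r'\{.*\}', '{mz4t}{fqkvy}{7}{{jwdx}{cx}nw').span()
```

`re.match` won't scan ahead — the pattern has to work from the very first character.
The match spans [0:27] → '{mz4t}{fqkvy}{7}{{jwdx}{cx}'.

(0, 27)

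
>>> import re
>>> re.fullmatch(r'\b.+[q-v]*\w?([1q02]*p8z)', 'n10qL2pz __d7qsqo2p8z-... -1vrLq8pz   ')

None

The pattern matches a word boundary (`\b`, zero-width); then one or more of any character, then zero or more of a character in [q-v], then optionally a word character; then zero or more of one of [1q02], then the literal 'p8z' (captured).
`re.fullmatch` requires the pattern to consume the entire string.
Here there's no way to consume every character, so the call returns None.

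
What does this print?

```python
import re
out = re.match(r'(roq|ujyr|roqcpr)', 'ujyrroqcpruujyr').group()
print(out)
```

ujyr

`match` is anchored at position 0; if the pattern doesn't fit there, it returns None.
The match spans [0:4] → 'ujyr'.
Captured: group 1 = 'ujyr'.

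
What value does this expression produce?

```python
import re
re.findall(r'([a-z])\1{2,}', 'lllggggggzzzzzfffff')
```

['l', 'g', 'z', 'f']

`\1` has to match the exact text group 1 already captured.
Walking the string: at [0:3] match 'lll', group 1 = 'l'; at [3:9] match 'gggggg', group 1 = 'g'; at [9:14] match 'zzzzz', group 1 = 'z'; at [14:19] match 'fffff', group 1 = 'f'.
One capturing group, so `findall` returns just the captured substring from each match — 4 in all.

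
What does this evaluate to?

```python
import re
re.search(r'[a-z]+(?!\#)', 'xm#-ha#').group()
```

'x'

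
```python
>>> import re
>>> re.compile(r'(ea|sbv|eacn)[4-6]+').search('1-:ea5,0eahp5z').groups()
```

('ea',)

`re.search` tries every starting position until one works.
The match spans [3:6] → 'ea5'.
Captured: group 1 = 'ea'.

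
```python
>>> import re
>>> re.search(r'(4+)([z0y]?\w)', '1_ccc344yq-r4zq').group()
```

Pattern: one or more of a literal '4' (captured); then optionally one of [z0y], then a word character (captured).
`search` walks the string left to right and returns the first match it finds.
The match spans [6:10] → '44yq'.
Captured: group 1 = '44', group 2 = 'yq'.

'44yq'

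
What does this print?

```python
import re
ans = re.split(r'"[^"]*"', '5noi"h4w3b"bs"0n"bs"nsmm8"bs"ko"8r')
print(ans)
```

Matches to split on: at [4:11] → '"h4w3b"'; at [13:17] → '"0n"'; at [19:26] → '"nsmm8"'; at [28:32] → '"ko"'.
The string is cut at each match, leaving 5 pieces.

['5noi', 'bs', 'bs', 'bs', '8r']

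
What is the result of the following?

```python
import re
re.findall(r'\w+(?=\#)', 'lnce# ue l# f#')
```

The `(?=…)`/`(?<=…)` assertion just peeks at neighbouring text; it doesn't advance the match position.
Since nothing is captured, `findall` lists the 3 matched substrings directly.

['lnce', 'l', 'f']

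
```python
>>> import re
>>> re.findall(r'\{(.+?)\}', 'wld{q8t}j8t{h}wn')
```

['q8t', 'h']

Because the quantifier is non-greedy, it stops expanding at the earliest point where the rest of the pattern can succeed.
With a single group, `findall` returns only what that group captured — 2 items.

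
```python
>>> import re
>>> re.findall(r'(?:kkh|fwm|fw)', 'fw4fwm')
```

The regex engine tests alternatives in the order written; an earlier branch that matches wins even if a later one would match more.
No capturing groups, so `findall` returns the 2 full match strings.

['fw', 'fwm']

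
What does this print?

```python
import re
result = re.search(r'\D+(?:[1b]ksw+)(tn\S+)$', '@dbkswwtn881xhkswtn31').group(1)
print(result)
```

tn881xhkswtn31

The match spans [0:21] → '@dbkswwtn881xhkswtn31'.
Captured: group 1 = 'tn881xhkswtn31'.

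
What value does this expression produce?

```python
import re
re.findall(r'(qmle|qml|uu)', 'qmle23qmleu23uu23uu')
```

['qmle', 'qmle', 'uu', 'uu']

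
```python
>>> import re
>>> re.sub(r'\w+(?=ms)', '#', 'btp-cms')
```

'btp-#ms'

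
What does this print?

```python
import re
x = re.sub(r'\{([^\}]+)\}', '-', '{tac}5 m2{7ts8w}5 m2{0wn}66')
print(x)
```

-5 m2-5 m2-66

Matches: at [0:5] → '{tac}'; at [9:16] → '{7ts8w}'; at [20:25] → '{0wn}'.
Each match is replaced by '-'.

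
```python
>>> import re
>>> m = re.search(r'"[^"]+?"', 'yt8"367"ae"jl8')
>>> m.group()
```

'"367"'

`search` walks the string left to right and returns the first match it finds.
The match spans [3:8] → '"367"'.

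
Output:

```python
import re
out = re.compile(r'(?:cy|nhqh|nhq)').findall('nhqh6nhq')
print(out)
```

['nhqh', 'nhq']

Alternation isn't longest-match — the leftmost alternative that fits at this position is chosen.
No capturing groups, so `findall` returns the 2 full match strings.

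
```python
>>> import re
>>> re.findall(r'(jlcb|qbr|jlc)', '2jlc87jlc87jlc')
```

['jlc', 'jlc', 'jlc']

Matches: at [1:4] match 'jlc', group 1 = 'jlc'; at [6:9] match 'jlc', group 1 = 'jlc'; at [11:14] match 'jlc', group 1 = 'jlc'.
One capturing group, so `findall` returns just the captured substring from each match — 3 in all.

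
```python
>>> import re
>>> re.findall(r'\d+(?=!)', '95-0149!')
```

['0149']

Lookahead/lookbehind check context without consuming it, so the matched span excludes the asserted characters.
No capturing groups, so `findall` returns the 1 full match string.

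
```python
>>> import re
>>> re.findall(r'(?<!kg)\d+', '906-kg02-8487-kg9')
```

`(?!…)`/`(?<!…)` only lets a position through if the neighbouring text does NOT match; no characters are consumed.
With no groups in the pattern, `findall` gives back each whole match — 3 here.

['906', '2', '8487']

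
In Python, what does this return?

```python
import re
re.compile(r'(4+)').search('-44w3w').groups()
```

('44',)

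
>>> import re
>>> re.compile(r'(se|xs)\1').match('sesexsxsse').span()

`\1` has to match the exact text group 1 already captured.
`re.match` only tries the pattern at the start of the string.
The match spans [0:4] → 'sese'.
Captured: group 1 = 'se'.

(0, 4)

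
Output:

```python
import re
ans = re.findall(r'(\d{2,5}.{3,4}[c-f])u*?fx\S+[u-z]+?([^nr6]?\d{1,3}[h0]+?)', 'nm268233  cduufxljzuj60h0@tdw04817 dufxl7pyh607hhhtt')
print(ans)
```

[('268233  cd', 'j60h'), ('04817 d', 'h607h')]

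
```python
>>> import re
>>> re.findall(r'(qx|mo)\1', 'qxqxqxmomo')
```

['qx', 'mo']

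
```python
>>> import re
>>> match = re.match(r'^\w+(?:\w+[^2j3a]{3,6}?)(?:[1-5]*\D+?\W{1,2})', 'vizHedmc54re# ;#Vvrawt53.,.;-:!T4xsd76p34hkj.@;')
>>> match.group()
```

'vizHedmc54re# ;#'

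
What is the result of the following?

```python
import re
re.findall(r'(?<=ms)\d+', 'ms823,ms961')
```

['823', '961']

Lookahead/lookbehind check context without consuming it, so the matched span excludes the asserted characters.
Walking the string: at [2:5] → '823'; at [8:11] → '961'.
Since nothing is captured, `findall` lists the 2 matched substrings directly.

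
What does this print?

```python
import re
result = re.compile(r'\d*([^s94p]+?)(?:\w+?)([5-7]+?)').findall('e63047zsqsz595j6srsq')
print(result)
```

The pattern matches zero or more of a digit; then one or more of any character except [s94p] (lazy) (captured); then one or more of a word character (lazy) (non-capturing group); then one or more of a character in [5-7] (lazy) (captured).
Because the quantifier is non-greedy, it stops expanding at the earliest point where the rest of the pattern can succeed.
Walking the string: at [0:6] match 'e63047', groups = ('e', '7'); at [6:12] match 'zsqsz5', groups = ('z', '5'); at [12:16] match '95j6', groups = ('5', '6').
With 2 capturing groups, `findall` returns a 2-tuple per match.

[('e', '7'), ('z', '5'), ('5', '6')]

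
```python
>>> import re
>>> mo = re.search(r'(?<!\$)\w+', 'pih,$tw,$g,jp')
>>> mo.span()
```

A negative assertion filters positions out without eating any characters.
`re.search` scans for the first position where the pattern succeeds.
The match spans [0:3] → 'pih'.

(0, 3)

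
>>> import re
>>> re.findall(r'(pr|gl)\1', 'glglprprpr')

`\1` is not a pattern — it's the concrete string captured by group 1, re-applied verbatim.
Matches: at [0:4] match 'glgl', group 1 = 'gl'; at [4:8] match 'prpr', group 1 = 'pr'.
With a single group, `findall` returns only what that group captured — 2 items.

['gl', 'pr']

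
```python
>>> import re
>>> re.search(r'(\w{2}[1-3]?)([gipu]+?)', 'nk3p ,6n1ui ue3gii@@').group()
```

'nk3p'

Pattern: exactly 2 of a word character, then optionally a character in [1-3] (captured); then one or more of one of [gipu] (lazy) (captured).
Unlike `match`, `search` isn't anchored — it looks for the pattern anywhere in the string.
The match spans [0:4] → 'nk3p'.
Captured: group 1 = 'nk3', group 2 = 'p'.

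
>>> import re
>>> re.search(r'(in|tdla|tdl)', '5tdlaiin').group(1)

The match spans [1:5] → 'tdla'.
Captured: group 1 = 'tdla'.

'tdla'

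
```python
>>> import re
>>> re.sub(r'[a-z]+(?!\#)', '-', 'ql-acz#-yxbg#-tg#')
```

'---z#--g#--g#'

A negative assertion filters positions out without eating any characters.
Every occurrence is swapped for '-'.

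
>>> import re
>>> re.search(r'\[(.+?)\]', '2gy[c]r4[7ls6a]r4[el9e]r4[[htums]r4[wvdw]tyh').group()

The `?` after the quantifier makes it lazy — it takes as little as possible before letting the rest of the pattern try.
The match spans [3:6] → '[c]'.

'[c]'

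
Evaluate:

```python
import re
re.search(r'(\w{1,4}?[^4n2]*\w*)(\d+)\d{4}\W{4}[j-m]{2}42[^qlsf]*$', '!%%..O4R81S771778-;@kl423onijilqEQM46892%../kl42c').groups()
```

The match spans [5:49] → 'O4R81S771778-;@kl423onijilqEQM46892%../kl42c'.
Captured: group 1 = 'O4R81S771778-;@kl423onijilqEQM', group 2 = '4'.

('O4R81S771778-;@kl423onijilqEQM', '4')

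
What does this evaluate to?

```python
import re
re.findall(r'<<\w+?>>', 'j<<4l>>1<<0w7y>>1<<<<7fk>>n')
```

Scanning left to right: at [1:7] → '<<4l>>'; at [8:16] → '<<0w7y>>'; at [19:26] → '<<7fk>>'.
Since nothing is captured, `findall` lists the 3 matched substrings directly.

['<<4l>>', '<<0w7y>>', '<<7fk>>']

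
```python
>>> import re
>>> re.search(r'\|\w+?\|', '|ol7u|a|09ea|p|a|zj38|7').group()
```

'|ol7u|'

Unlike `match`, `search` isn't anchored — it looks for the pattern anywhere in the string.
The match spans [0:6] → '|ol7u|'.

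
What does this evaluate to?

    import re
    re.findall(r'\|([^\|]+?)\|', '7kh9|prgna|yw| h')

['prgna']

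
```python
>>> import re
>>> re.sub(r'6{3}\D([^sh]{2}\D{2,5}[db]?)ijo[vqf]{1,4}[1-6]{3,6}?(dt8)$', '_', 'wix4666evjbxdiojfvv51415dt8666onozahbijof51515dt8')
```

'wix4666evjbxdiojfvv51415dt8_'

The pattern matches exactly 3 of the literal '6', then a non-digit; then exactly 2 of any character except [sh], then 2 to 5 of a non-digit, then optionally one of [db] (captured); then the literal 'ijo', then 1 to 4 of one of [vqf], then 3 to 6 of a character in [1-6] (lazy); then a literal 'd', then the literal 't8' (captured); then anchored at the end.
Matches: at [27:49] → '666onozahbijof51515dt8'.
`sub` substitutes '_' at each match site.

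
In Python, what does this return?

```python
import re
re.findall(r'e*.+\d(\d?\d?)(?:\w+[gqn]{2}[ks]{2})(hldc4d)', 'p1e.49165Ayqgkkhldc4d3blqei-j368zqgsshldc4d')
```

With 2 capturing groups, `findall` returns a 2-tuple per match.

[('', 'hldc4d')]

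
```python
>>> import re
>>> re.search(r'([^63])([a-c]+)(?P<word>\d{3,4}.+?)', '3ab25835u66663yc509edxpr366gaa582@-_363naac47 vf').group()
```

The pattern matches any character except [63] (captured); then one or more of a character in [a-c] (captured); then 3 to 4 of a digit, then one or more of any character (lazy) (captured as 'word').
`re.search` tries every starting position until one works.
The match spans [1:8] → 'ab25835'.
Captured: group 1 = 'a', group 2 = 'b', group 3 = '25835'.

'ab25835'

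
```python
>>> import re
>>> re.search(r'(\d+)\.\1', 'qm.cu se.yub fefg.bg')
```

A backreference is literal: `\1` must see the identical characters the first group matched.
`search` walks the string left to right and returns the first match it finds.
Here no position works, so the call returns None.

None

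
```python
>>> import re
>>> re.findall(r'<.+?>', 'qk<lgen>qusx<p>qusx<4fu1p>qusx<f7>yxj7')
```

`findall` yields the raw match text (4 of them) because the pattern has no groups.

['<lgen>', '<p>', '<4fu1p>', '<f7>']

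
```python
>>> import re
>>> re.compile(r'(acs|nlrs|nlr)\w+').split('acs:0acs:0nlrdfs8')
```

['acs:0acs:0', 'nlr', '']

Matches to split on: at [10:17] → 'nlrdfs8'.
With a capturing group present, the delimiter's captured portion is kept in the result list.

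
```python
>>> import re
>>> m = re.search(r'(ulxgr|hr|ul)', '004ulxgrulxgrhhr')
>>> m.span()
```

Alternation isn't longest-match — the leftmost alternative that fits at this position is chosen.
`search` walks the string left to right and returns the first match it finds.
The match spans [3:8] → 'ulxgr'.
Captured: group 1 = 'ulxgr'.

(3, 8)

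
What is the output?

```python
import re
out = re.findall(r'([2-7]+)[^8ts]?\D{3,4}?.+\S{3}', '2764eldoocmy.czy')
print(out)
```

['2764']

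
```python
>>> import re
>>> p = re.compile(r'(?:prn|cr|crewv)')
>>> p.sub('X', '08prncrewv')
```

'08XXewv'

Alternation tries branches left to right and keeps the first one that lets the overall match succeed at that position.
Each match is replaced by 'X'.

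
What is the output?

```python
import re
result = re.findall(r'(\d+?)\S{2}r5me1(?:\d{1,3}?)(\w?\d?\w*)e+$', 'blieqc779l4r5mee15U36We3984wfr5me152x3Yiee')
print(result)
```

This matches one or more of a digit (lazy) (captured); then exactly 2 of a non-whitespace character; then the literal 'r5m', then the literal 'e1'; then 1 to 3 of a digit (lazy) (non-capturing group); then optionally a word character, then optionally a digit, then zero or more of a word character (captured); then one or more of a literal 'e'; then anchored at the end.
A non-greedy quantifier consumes as few characters as it can — just enough that the remainder of the pattern still matches from where it stops; whatever follows it matches normally.
Walking the string: at [23:42] match '3984wfr5me152x3Yiee', groups = ('3984', '2x3Yie').
Multiple groups make `findall` return tuples — one 2-tuple for the one match.

[('3984', '2x3Yie')]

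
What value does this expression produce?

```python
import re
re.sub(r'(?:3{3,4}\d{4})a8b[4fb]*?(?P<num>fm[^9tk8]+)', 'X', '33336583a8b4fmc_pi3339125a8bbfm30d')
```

'X9125a8bbfm30d'

Pattern: 3 to 4 of a literal '3', then exactly 4 of a digit (non-capturing group); then the literal 'a8b', then zero or more of one of [4fb] (lazy); then the literal 'fm', then one or more of any character except [9tk8] (captured as 'num').
Every occurrence is swapped for 'X'.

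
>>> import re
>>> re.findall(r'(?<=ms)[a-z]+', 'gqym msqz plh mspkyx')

['qz', 'pkyx']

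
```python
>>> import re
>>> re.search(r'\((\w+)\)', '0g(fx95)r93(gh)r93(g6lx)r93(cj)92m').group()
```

The match spans [2:8] → '(fx95)'.

'(fx95)'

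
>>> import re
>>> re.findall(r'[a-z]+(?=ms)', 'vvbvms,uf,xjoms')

['vvbv', 'xjo']

The `(?=…)`/`(?<=…)` assertion just peeks at neighbouring text; it doesn't advance the match position.
No capturing groups, so `findall` returns the 2 full match strings.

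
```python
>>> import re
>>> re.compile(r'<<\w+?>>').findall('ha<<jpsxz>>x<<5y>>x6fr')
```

No capturing groups, so `findall` returns the 2 full match strings.

['<<jpsxz>>', '<<5y>>']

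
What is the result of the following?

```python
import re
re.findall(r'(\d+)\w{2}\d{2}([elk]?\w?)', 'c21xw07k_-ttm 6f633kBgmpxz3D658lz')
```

[('21', 'k_'), ('6', 'kB'), ('3', 'lz')]

The pattern matches one or more of a digit (captured); then exactly 2 of a word character, then exactly 2 of a digit; then optionally one of [elk], then optionally a word character (captured).
`findall` packs the 2 group values into a tuple for every match.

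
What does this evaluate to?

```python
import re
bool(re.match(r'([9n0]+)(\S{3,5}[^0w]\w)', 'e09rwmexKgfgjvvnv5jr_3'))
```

`re.match` won't scan ahead — the pattern has to work from the very first character.
Here position 0 doesn't satisfy it, so the call returns None, and `bool(None)` is False.

False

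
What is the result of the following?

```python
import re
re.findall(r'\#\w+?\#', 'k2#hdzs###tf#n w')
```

Matches: at [2:8] → '#hdzs#'; at [9:13] → '#tf#'.
`findall` yields the raw match text (2 of them) because the pattern has no groups.

['#hdzs#', '#tf#']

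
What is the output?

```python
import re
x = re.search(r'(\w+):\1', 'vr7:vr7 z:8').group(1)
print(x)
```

`\1` has to match the exact text group 1 already captured.
`re.search` tries every starting position until one works.
The match spans [0:7] → 'vr7:vr7'.
Captured: group 1 = 'vr7'.

vr7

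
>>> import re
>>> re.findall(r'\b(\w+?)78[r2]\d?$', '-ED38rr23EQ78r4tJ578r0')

['ED38rr23EQ78r4tJ5']

This matches a word boundary (`\b`, zero-width); then one or more of a word character (lazy) (captured); then the literal '78', then one of [r2], then optionally a digit; then anchored at the end.
With a single group, `findall` returns only what that group captured — 1 item.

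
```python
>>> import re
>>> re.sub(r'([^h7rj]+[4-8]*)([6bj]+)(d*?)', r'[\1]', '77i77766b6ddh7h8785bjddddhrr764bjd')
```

Pattern: one or more of any character except [h7rj], then zero or more of a character in [4-8] (captured); then one or more of one of [6bj] (captured); then zero or more of a literal 'd' (lazy) (captured).
A non-greedy quantifier consumes as few characters as it can — just enough that the remainder of the pattern still matches from where it stops; whatever follows it matches normally.
Matches: at [2:10] → 'i77766b6'; at [15:21] → '8785bj'; at [29:33] → '64bj'.
`\1` in the replacement pulls in group 1's text for each match.

'77[i77766]ddh7h[8785]ddddhrr7[64b]d'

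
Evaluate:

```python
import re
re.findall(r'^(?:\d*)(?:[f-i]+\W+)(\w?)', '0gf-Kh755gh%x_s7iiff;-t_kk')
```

Pattern: anchored at the start of the string; then zero or more of a digit (non-capturing group); then one or more of a character in [f-i], then one or more of a non-word character (non-capturing group); then optionally a word character (captured).
Matches: at [0:5] match '0gf-K', group 1 = 'K'.
With a single group, `findall` returns only what that group captured — 1 item.

['K']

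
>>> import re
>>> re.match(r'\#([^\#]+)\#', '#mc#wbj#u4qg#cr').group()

'#mc#'

`match` is anchored at position 0; if the pattern doesn't fit there, it returns None.
The match spans [0:4] → '#mc#'.
Captured: group 1 = 'mc'.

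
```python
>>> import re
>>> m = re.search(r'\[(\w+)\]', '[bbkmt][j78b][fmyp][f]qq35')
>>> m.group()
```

'[bbkmt]'

The match spans [0:7] → '[bbkmt]'.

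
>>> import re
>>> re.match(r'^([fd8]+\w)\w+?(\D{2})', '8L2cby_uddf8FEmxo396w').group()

'8L2cb'

With `match`, the pattern is implicitly anchored at the beginning.
The match spans [0:5] → '8L2cb'.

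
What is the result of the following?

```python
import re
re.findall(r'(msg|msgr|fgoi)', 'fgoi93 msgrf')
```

['fgoi', 'msg']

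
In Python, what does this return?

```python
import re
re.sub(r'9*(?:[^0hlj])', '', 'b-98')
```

The pattern matches zero or more of a literal '9'; then any character except [0hlj] (non-capturing group).
Each match is replaced by ''.

''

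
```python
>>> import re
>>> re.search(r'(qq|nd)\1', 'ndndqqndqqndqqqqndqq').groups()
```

The match spans [0:4] → 'ndnd'.
Captured: group 1 = 'nd'.

('nd',)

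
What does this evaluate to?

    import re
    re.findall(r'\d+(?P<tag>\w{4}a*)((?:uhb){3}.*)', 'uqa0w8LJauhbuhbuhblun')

[('w8LJa', 'uhbuhbuhblun')]

This matches one or more of a digit; then exactly 4 of a word character, then zero or more of a literal 'a' (captured as 'tag'); then the literal 'uhb' repeated 3 times, then zero or more of any character (captured).
With 2 capturing groups, `findall` returns a 2-tuple per match.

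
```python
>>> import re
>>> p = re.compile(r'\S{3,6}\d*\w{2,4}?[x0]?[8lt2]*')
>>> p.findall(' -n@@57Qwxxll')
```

['-n@@57Qwx']

With the lazy modifier that quantifier settles for the fewest repetitions that let the rest of the pattern succeed (the atoms after it are unaffected and can still be greedy).
Since nothing is captured, `findall` lists the 1 matched substring directly.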